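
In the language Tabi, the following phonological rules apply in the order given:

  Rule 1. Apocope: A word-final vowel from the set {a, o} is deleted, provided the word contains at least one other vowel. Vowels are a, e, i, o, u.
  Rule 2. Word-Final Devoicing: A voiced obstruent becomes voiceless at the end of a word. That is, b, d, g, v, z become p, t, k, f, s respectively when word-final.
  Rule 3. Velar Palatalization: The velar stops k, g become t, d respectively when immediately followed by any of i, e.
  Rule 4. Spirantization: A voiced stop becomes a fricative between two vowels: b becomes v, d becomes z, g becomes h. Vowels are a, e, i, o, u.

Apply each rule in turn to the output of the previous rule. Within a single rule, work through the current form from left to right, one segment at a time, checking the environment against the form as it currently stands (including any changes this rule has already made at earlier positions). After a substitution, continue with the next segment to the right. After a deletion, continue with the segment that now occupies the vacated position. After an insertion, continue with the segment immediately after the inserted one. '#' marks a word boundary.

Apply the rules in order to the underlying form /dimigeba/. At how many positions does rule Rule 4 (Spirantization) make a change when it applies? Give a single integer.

1

Rule 1 Apocope: [dimigeba] → [dimigeb]
Rule 2 Word-Final Devoicing: [dimigeb] → [dimigep]
Rule 3 Velar Palatalization: [dimigep] → [dimidep]
Rule 4 Spirantization: [dimidep] → [dimizep]
Rule Rule 4 changed 1 position(s).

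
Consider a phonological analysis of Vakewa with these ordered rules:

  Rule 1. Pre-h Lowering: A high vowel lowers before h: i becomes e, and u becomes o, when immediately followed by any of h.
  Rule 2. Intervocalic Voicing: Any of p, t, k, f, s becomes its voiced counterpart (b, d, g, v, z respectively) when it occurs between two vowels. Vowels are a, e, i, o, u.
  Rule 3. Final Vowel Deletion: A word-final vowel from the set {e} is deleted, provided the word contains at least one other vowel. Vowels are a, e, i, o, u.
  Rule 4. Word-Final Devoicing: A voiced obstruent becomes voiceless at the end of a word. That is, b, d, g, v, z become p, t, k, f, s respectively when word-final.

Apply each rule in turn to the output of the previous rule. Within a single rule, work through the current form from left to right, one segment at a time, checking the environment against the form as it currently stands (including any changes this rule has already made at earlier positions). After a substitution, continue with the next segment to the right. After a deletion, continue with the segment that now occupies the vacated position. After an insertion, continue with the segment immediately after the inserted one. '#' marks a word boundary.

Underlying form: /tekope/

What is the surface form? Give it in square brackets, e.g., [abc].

[tegop]

Rule 1 Pre-h Lowering: no change — [tekope]
Rule 2 Intervocalic Voicing: [tekope] → [tegobe]
Rule 3 Final Vowel Deletion: [tegobe] → [tegob]
Rule 4 Word-Final Devoicing: [tegob] → [tegop]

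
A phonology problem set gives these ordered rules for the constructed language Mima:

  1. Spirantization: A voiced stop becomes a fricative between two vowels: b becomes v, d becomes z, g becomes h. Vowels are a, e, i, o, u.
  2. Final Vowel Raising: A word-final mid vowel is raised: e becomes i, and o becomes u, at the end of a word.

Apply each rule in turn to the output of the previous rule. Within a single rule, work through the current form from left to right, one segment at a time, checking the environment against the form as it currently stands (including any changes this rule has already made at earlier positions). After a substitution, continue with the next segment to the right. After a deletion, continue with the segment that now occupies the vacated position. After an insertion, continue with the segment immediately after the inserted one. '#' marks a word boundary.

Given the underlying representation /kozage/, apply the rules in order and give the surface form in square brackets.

1 Spirantization: [kozage] → [kozahe]
2 Final Vowel Raising: [kozahe] → [kozahi]

[kozahi]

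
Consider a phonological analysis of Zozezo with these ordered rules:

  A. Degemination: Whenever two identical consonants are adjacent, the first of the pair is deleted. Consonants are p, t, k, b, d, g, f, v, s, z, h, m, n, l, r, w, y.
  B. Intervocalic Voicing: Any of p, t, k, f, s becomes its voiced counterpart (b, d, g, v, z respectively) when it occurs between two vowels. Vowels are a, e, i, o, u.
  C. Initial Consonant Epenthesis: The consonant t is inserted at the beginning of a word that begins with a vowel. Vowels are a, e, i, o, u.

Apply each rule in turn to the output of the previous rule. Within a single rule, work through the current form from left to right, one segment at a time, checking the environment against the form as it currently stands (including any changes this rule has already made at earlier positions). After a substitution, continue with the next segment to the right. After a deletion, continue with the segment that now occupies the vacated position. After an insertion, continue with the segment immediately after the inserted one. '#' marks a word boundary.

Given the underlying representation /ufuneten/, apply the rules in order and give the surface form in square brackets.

A Degemination: no change — [ufuneten]
B Intervocalic Voicing: [ufuneten] → [uvuneden]
C Initial Consonant Epenthesis: [uvuneden] → [tuvuneden]

[tuvuneden]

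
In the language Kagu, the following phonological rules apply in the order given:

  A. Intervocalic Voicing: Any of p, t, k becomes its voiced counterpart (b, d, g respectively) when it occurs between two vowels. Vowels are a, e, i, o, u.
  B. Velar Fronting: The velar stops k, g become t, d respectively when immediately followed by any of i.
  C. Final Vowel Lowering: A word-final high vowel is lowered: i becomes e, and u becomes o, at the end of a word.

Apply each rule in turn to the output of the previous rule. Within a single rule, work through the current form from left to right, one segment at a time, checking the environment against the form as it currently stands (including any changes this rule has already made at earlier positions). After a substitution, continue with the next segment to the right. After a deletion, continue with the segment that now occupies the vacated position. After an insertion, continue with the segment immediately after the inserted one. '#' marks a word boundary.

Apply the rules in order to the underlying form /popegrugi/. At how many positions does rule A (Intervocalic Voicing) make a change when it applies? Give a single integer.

1

A Intervocalic Voicing: [popegrugi] → [pobegrugi]
B Velar Fronting: [pobegrugi] → [pobegrudi]
C Final Vowel Lowering: [pobegrudi] → [pobegrude]
Rule A changed 1 position(s).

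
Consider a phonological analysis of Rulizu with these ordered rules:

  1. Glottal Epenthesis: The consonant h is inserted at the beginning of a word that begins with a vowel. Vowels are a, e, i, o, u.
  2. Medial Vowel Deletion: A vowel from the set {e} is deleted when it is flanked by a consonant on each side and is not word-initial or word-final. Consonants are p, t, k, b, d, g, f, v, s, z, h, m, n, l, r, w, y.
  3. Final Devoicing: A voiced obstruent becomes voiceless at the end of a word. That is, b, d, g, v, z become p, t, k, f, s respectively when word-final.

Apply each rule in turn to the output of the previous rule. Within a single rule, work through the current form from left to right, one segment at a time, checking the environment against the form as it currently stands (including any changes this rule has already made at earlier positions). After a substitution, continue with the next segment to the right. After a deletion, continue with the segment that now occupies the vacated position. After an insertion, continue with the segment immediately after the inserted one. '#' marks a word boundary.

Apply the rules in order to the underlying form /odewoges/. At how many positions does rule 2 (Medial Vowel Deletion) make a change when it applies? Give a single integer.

2

1 Glottal Epenthesis: [odewoges] → [hodewoges]
2 Medial Vowel Deletion: [hodewoges] → [hodwogs]
3 Final Devoicing: no change — [hodwogs]
Rule 2 changed 2 position(s).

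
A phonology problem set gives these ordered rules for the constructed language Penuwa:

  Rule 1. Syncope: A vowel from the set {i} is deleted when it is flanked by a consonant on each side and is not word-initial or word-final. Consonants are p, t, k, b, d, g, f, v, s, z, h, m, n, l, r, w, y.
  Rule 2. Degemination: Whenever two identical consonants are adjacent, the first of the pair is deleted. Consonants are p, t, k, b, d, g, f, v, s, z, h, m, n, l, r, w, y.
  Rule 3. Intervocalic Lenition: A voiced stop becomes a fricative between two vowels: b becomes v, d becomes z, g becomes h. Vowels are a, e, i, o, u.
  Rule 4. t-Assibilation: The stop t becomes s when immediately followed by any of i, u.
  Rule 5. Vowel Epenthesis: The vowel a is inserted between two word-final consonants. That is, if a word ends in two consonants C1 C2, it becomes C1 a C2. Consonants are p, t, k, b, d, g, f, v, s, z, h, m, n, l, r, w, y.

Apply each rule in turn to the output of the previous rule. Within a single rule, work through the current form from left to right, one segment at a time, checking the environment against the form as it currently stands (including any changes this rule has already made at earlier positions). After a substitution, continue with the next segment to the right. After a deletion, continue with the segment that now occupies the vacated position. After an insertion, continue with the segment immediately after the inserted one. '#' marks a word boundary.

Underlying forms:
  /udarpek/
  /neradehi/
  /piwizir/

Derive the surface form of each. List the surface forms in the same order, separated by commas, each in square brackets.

/udarpek/:
  Rule 1 Syncope: no change — [udarpek]
  Rule 2 Degemination: no change — [udarpek]
  Rule 3 Intervocalic Lenition: [udarpek] → [uzarpek]
  Rule 4 t-Assibilation: no change — [uzarpek]
  Rule 5 Vowel Epenthesis: no change — [uzarpek]
/neradehi/:
  Rule 1 Syncope: no change — [neradehi]
  Rule 2 Degemination: no change — [neradehi]
  Rule 3 Intervocalic Lenition: [neradehi] → [nerazehi]
  Rule 4 t-Assibilation: no change — [nerazehi]
  Rule 5 Vowel Epenthesis: no change — [nerazehi]
/piwizir/:
  Rule 1 Syncope: [piwizir] → [pwzr]
  Rule 2 Degemination: no change — [pwzr]
  Rule 3 Intervocalic Lenition: no change — [pwzr]
  Rule 4 t-Assibilation: no change — [pwzr]
  Rule 5 Vowel Epenthesis: [pwzr] → [pwzar]

[uzarpek], [nerazehi], [pwzar]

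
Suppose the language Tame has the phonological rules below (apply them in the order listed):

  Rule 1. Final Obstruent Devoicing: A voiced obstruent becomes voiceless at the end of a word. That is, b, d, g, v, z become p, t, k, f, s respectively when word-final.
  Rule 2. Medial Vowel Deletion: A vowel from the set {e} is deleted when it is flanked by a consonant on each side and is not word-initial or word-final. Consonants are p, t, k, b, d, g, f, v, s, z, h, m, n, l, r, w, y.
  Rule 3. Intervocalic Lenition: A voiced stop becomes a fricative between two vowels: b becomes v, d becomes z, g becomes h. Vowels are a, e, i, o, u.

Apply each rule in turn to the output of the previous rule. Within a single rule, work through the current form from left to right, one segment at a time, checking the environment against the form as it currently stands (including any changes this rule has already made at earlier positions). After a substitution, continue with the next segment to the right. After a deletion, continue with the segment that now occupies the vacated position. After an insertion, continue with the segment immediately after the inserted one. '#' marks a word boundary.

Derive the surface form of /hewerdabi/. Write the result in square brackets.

[hwrdavi]

Rule 1 Final Obstruent Devoicing: no change — [hewerdabi]
Rule 2 Medial Vowel Deletion: [hewerdabi] → [hwrdabi]
Rule 3 Intervocalic Lenition: [hwrdabi] → [hwrdavi]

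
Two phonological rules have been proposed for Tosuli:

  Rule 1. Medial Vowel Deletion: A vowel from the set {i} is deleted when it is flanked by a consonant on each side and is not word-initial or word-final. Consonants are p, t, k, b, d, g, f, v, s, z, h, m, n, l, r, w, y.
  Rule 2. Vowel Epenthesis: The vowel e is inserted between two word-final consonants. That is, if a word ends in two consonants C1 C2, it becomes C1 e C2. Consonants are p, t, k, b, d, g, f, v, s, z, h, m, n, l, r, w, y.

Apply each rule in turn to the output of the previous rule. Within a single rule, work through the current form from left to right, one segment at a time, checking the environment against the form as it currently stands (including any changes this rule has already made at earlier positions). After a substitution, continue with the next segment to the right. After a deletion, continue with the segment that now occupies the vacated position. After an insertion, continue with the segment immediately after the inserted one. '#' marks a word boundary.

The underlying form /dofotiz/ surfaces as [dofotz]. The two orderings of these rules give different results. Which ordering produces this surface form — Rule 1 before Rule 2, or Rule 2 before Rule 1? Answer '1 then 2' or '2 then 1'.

2 then 1

Order 1 then 2:
  1 Medial Vowel Deletion: [dofotiz] → [dofotz]
  2 Vowel Epenthesis: [dofotz] → [dofotez]
  result: [dofotez]
Order 2 then 1:
  2 Vowel Epenthesis: no change — [dofotiz]
  1 Medial Vowel Deletion: [dofotiz] → [dofotz]
  result: [dofotz]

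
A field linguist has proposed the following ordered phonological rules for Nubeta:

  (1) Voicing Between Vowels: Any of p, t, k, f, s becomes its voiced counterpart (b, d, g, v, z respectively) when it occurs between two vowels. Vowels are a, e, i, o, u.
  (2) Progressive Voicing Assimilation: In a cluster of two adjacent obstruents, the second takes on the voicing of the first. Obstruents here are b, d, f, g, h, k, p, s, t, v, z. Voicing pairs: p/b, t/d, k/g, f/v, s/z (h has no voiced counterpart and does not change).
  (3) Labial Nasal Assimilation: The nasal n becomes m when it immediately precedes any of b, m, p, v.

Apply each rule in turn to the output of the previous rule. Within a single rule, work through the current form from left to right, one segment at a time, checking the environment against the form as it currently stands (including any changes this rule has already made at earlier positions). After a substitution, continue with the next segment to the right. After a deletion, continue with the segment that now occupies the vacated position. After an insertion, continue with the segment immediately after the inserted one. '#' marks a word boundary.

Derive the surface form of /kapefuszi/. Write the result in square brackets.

(1) Voicing Between Vowels: [kapefuszi] → [kabevuszi]
(2) Progressive Voicing Assimilation: [kabevuszi] → [kabevussi]
(3) Labial Nasal Assimilation: no change — [kabevussi]

[kabevussi]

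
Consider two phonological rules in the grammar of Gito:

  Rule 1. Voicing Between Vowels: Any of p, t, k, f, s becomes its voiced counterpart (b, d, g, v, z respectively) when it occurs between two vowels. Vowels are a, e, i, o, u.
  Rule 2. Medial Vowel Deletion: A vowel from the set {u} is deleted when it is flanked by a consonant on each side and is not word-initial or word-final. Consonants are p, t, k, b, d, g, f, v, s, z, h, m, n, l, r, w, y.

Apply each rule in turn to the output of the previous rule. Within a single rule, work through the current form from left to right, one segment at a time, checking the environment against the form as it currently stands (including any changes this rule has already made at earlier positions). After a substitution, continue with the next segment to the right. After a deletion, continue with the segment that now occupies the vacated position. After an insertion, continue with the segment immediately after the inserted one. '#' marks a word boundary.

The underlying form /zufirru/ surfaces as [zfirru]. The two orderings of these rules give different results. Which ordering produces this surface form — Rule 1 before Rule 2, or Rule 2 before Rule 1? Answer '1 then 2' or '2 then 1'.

Order 1 then 2:
  1 Voicing Between Vowels: [zufirru] → [zuvirru]
  2 Medial Vowel Deletion: [zuvirru] → [zvirru]
  result: [zvirru]
Order 2 then 1:
  2 Medial Vowel Deletion: [zufirru] → [zfirru]
  1 Voicing Between Vowels: no change — [zfirru]
  result: [zfirru]

2 then 1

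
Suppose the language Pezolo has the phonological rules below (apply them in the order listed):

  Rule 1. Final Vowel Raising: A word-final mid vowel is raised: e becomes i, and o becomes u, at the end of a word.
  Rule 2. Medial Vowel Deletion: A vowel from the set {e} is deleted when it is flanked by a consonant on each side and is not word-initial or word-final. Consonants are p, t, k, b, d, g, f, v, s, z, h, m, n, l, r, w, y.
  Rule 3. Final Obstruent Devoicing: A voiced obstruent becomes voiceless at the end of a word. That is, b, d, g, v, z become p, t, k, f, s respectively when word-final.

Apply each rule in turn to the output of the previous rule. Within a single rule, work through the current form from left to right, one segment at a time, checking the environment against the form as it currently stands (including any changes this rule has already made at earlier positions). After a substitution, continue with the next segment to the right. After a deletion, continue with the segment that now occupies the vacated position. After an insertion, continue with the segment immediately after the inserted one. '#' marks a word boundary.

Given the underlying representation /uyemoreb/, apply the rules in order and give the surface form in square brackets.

[uymorp]

Rule 1 Final Vowel Raising: no change — [uyemoreb]
Rule 2 Medial Vowel Deletion: [uyemoreb] → [uymorb]
Rule 3 Final Obstruent Devoicing: [uymorb] → [uymorp]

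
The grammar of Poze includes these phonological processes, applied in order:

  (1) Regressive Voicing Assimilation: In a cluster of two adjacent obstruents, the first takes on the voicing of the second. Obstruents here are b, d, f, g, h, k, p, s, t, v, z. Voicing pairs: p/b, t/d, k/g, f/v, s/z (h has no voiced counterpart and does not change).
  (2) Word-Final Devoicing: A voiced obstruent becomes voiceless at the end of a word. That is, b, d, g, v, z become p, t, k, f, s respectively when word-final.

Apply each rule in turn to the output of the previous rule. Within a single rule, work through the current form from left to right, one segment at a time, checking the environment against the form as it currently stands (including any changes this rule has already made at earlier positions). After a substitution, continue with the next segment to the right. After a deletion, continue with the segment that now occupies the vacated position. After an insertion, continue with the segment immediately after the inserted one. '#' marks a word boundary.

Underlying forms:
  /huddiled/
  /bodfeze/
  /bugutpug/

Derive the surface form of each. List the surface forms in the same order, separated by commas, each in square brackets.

[huddilet], [botfeze], [bugutpuk]

/huddiled/:
  (1) Regressive Voicing Assimilation: no change — [huddiled]
  (2) Word-Final Devoicing: [huddiled] → [huddilet]
/bodfeze/:
  (1) Regressive Voicing Assimilation: [bodfeze] → [botfeze]
  (2) Word-Final Devoicing: no change — [botfeze]
/bugutpug/:
  (1) Regressive Voicing Assimilation: no change — [bugutpug]
  (2) Word-Final Devoicing: [bugutpug] → [bugutpuk]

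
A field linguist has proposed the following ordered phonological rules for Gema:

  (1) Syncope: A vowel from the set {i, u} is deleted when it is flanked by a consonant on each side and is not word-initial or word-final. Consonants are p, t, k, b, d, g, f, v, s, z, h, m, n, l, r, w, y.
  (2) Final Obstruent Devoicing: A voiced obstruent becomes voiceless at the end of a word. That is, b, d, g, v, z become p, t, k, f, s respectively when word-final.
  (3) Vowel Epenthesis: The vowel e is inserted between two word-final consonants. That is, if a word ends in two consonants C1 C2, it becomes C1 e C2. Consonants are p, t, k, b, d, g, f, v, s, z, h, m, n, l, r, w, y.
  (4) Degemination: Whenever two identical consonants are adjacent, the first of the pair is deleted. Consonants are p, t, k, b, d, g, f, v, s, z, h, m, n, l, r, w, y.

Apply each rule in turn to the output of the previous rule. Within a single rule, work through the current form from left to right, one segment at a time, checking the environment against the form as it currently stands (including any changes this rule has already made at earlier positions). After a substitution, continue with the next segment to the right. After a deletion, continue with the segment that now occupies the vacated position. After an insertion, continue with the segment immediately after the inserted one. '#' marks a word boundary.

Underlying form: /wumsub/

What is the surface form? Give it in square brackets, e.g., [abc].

[wmsep]

(1) Syncope: [wumsub] → [wmsb]
(2) Final Obstruent Devoicing: [wmsb] → [wmsp]
(3) Vowel Epenthesis: [wmsp] → [wmsep]
(4) Degemination: no change — [wmsep]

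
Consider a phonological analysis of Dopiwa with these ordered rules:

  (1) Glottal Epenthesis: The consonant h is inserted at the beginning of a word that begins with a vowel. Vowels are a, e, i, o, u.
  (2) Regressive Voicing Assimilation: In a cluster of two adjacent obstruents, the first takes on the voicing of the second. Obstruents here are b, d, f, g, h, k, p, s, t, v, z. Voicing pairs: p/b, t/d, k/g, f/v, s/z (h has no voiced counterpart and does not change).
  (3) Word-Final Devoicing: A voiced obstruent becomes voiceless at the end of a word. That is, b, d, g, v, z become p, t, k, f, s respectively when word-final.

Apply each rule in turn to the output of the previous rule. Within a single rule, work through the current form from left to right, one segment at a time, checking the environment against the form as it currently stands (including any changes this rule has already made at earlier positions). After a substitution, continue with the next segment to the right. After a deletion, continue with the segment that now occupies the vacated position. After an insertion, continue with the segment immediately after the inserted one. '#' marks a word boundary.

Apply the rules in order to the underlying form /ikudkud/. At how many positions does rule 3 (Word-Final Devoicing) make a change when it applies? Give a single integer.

(1) Glottal Epenthesis: [ikudkud] → [hikudkud]
(2) Regressive Voicing Assimilation: [hikudkud] → [hikutkud]
(3) Word-Final Devoicing: [hikutkud] → [hikutkut]
Rule 3 changed 1 position(s).

1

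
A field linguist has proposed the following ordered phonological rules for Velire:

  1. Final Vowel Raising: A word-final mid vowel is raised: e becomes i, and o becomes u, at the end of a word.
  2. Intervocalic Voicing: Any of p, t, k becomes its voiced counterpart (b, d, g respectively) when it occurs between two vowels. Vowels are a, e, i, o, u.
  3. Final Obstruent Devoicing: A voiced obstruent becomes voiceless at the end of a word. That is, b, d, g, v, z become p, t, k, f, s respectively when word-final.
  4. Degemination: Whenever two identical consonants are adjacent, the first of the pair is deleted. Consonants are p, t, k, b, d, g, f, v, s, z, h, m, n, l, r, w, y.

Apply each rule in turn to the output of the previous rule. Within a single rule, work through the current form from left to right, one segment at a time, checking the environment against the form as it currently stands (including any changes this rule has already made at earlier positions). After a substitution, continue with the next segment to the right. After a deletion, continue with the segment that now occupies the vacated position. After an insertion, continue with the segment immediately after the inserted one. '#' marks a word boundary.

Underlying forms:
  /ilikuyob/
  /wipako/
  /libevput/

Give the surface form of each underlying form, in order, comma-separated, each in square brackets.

[iliguyop], [wibagu], [libevput]

/ilikuyob/:
  1 Final Vowel Raising: no change — [ilikuyob]
  2 Intervocalic Voicing: [ilikuyob] → [iliguyob]
  3 Final Obstruent Devoicing: [iliguyob] → [iliguyop]
  4 Degemination: no change — [iliguyop]
/wipako/:
  1 Final Vowel Raising: [wipako] → [wipaku]
  2 Intervocalic Voicing: [wipaku] → [wibagu]
  3 Final Obstruent Devoicing: no change — [wibagu]
  4 Degemination: no change — [wibagu]
/libevput/:
  1 Final Vowel Raising: no change — [libevput]
  2 Intervocalic Voicing: no change — [libevput]
  3 Final Obstruent Devoicing: no change — [libevput]
  4 Degemination: no change — [libevput]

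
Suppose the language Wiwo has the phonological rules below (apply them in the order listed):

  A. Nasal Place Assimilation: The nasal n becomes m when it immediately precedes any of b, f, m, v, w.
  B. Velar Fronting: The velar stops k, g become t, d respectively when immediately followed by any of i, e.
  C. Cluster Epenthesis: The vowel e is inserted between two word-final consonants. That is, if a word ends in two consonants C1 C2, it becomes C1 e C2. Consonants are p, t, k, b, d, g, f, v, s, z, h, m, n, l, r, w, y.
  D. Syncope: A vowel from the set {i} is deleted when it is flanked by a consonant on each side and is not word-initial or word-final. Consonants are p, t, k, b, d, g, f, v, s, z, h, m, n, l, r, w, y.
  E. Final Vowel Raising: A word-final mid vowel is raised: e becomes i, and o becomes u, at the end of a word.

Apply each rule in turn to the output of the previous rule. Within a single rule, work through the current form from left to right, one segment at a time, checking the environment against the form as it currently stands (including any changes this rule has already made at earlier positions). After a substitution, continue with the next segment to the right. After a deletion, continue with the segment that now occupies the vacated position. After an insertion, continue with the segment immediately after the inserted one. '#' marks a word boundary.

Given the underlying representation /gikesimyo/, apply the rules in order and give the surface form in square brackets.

[dtesmyu]

A Nasal Place Assimilation: no change — [gikesimyo]
B Velar Fronting: [gikesimyo] → [ditesimyo]
C Cluster Epenthesis: no change — [ditesimyo]
D Syncope: [ditesimyo] → [dtesmyo]
E Final Vowel Raising: [dtesmyo] → [dtesmyu]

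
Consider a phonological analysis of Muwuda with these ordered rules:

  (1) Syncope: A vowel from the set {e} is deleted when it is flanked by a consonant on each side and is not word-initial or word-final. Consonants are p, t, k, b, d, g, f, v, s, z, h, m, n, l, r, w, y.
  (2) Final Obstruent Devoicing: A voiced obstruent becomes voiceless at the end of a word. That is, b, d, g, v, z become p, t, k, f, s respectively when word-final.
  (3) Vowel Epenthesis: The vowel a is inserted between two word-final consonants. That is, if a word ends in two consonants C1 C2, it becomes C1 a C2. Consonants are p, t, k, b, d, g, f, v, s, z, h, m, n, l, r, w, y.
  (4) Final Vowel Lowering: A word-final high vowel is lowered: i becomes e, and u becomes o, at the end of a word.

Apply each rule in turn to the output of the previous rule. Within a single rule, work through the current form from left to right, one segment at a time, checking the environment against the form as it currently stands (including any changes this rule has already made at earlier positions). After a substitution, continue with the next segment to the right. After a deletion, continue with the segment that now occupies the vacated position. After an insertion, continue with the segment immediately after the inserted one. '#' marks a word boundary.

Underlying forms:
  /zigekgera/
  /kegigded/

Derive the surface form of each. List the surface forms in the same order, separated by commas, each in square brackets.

/zigekgera/:
  (1) Syncope: [zigekgera] → [zigkgra]
  (2) Final Obstruent Devoicing: no change — [zigkgra]
  (3) Vowel Epenthesis: no change — [zigkgra]
  (4) Final Vowel Lowering: no change — [zigkgra]
/kegigded/:
  (1) Syncope: [kegigded] → [kgigdd]
  (2) Final Obstruent Devoicing: [kgigdd] → [kgigdt]
  (3) Vowel Epenthesis: [kgigdt] → [kgigdat]
  (4) Final Vowel Lowering: no change — [kgigdat]

[zigkgra], [kgigdat]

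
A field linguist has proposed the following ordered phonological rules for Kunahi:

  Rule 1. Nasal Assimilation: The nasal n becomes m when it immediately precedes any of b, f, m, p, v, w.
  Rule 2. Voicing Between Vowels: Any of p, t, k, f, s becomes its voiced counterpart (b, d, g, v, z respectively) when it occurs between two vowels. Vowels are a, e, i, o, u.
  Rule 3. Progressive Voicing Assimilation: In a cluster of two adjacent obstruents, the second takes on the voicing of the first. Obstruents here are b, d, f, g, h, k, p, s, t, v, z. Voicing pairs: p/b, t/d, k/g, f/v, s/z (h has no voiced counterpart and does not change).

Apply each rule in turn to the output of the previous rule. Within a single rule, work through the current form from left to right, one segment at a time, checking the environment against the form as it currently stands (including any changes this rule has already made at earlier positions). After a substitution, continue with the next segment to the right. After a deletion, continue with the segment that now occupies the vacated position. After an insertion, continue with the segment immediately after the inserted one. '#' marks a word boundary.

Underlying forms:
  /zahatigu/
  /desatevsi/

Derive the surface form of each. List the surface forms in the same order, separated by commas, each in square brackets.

[zahadigu], [dezadevzi]

/zahatigu/:
  Rule 1 Nasal Assimilation: no change — [zahatigu]
  Rule 2 Voicing Between Vowels: [zahatigu] → [zahadigu]
  Rule 3 Progressive Voicing Assimilation: no change — [zahadigu]
/desatevsi/:
  Rule 1 Nasal Assimilation: no change — [desatevsi]
  Rule 2 Voicing Between Vowels: [desatevsi] → [dezadevsi]
  Rule 3 Progressive Voicing Assimilation: [dezadevsi] → [dezadevzi]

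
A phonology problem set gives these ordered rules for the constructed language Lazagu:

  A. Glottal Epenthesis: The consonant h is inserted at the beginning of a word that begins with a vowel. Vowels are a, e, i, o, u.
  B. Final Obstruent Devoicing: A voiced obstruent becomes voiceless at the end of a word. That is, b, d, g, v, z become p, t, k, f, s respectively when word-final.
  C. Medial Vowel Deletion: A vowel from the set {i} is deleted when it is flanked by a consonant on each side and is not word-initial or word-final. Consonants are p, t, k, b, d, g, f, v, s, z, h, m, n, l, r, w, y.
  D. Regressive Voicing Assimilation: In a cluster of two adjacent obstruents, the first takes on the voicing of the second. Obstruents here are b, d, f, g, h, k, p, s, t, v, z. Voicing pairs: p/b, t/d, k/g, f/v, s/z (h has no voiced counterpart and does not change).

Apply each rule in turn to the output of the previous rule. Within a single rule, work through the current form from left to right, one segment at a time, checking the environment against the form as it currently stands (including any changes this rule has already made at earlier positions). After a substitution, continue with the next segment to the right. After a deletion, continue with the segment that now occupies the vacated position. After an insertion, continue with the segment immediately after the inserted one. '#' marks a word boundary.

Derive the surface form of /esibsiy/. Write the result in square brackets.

A Glottal Epenthesis: [esibsiy] → [hesibsiy]
B Final Obstruent Devoicing: no change — [hesibsiy]
C Medial Vowel Deletion: [hesibsiy] → [hesbsy]
D Regressive Voicing Assimilation: [hesbsy] → [hezpsy]

[hezpsy]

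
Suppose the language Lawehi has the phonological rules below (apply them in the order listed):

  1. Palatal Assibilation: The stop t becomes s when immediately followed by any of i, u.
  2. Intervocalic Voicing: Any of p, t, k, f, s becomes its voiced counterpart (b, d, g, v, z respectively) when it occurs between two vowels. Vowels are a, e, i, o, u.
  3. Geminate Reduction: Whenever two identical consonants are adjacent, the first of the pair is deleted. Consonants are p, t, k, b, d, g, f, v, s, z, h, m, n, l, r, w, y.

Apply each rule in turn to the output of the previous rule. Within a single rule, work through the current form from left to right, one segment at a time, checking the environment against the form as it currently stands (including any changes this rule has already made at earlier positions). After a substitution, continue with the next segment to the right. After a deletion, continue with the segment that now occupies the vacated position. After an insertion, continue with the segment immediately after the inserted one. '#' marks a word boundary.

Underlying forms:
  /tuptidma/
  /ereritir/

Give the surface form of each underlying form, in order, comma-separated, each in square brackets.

[supsidma], [ererizir]

/tuptidma/:
  1 Palatal Assibilation: [tuptidma] → [supsidma]
  2 Intervocalic Voicing: no change — [supsidma]
  3 Geminate Reduction: no change — [supsidma]
/ereritir/:
  1 Palatal Assibilation: [ereritir] → [ererisir]
  2 Intervocalic Voicing: [ererisir] → [ererizir]
  3 Geminate Reduction: no change — [ererizir]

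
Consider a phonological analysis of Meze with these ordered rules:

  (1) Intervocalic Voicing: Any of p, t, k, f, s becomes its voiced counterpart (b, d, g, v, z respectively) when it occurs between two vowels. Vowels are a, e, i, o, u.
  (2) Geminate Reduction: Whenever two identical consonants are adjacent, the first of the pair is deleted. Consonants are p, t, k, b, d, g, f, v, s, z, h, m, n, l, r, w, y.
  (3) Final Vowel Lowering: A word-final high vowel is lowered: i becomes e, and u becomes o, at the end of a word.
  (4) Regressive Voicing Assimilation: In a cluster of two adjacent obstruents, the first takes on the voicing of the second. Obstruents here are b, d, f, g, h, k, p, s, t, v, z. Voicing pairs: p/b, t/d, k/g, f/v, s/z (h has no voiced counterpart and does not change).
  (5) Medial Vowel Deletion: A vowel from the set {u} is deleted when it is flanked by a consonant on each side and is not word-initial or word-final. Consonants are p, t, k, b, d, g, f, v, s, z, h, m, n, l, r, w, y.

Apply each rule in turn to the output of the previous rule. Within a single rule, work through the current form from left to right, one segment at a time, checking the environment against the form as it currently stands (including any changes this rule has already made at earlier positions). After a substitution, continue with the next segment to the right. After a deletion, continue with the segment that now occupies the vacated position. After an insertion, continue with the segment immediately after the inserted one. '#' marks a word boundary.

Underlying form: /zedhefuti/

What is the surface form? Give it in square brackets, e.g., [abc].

(1) Intervocalic Voicing: [zedhefuti] → [zedhevudi]
(2) Geminate Reduction: no change — [zedhevudi]
(3) Final Vowel Lowering: [zedhevudi] → [zedhevude]
(4) Regressive Voicing Assimilation: [zedhevude] → [zethevude]
(5) Medial Vowel Deletion: [zethevude] → [zethevde]

[zethevde]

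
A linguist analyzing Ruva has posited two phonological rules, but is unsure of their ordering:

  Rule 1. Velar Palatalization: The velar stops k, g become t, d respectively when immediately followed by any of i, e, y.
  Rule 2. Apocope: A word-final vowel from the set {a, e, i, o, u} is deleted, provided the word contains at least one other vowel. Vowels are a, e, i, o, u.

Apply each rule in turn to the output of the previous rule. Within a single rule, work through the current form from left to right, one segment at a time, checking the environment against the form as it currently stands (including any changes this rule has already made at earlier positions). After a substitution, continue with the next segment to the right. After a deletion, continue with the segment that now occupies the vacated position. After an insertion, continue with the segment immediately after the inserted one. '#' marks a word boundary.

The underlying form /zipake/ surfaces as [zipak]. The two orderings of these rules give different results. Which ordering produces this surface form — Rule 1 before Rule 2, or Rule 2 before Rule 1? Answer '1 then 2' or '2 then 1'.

Order 1 then 2:
  1 Velar Palatalization: [zipake] → [zipate]
  2 Apocope: [zipate] → [zipat]
  result: [zipat]
Order 2 then 1:
  2 Apocope: [zipake] → [zipak]
  1 Velar Palatalization: no change — [zipak]
  result: [zipak]

2 then 1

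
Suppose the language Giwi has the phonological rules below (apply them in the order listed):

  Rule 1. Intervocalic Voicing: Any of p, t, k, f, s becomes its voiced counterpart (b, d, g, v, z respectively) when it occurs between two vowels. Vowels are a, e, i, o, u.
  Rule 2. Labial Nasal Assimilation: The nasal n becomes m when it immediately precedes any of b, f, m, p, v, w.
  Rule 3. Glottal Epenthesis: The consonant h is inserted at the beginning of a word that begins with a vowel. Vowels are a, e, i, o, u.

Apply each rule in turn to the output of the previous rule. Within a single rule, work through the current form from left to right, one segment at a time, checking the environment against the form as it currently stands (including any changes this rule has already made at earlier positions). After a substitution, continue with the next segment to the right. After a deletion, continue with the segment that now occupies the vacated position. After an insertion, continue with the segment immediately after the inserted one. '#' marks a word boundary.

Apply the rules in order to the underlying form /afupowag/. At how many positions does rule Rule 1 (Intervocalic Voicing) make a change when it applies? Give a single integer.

Rule 1 Intervocalic Voicing: [afupowag] → [avubowag]
Rule 2 Labial Nasal Assimilation: no change — [avubowag]
Rule 3 Glottal Epenthesis: [avubowag] → [havubowag]
Rule Rule 1 changed 2 position(s).

2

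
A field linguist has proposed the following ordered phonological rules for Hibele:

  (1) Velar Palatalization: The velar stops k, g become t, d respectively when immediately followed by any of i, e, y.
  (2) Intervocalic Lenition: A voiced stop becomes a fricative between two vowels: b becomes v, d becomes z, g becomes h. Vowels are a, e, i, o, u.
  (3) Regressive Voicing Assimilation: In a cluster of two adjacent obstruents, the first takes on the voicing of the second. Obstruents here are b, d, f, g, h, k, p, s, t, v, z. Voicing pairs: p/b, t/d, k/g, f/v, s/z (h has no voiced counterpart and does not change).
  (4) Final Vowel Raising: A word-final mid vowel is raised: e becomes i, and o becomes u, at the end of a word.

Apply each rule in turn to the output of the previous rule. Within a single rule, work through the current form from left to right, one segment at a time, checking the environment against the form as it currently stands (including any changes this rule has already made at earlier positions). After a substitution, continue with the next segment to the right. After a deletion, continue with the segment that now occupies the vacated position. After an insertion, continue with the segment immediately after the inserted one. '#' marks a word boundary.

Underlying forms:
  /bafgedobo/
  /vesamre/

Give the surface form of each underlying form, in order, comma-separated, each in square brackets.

[bavdezovu], [vesamri]

/bafgedobo/:
  (1) Velar Palatalization: [bafgedobo] → [bafdedobo]
  (2) Intervocalic Lenition: [bafdedobo] → [bafdezovo]
  (3) Regressive Voicing Assimilation: [bafdezovo] → [bavdezovo]
  (4) Final Vowel Raising: [bavdezovo] → [bavdezovu]
/vesamre/:
  (1) Velar Palatalization: no change — [vesamre]
  (2) Intervocalic Lenition: no change — [vesamre]
  (3) Regressive Voicing Assimilation: no change — [vesamre]
  (4) Final Vowel Raising: [vesamre] → [vesamri]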